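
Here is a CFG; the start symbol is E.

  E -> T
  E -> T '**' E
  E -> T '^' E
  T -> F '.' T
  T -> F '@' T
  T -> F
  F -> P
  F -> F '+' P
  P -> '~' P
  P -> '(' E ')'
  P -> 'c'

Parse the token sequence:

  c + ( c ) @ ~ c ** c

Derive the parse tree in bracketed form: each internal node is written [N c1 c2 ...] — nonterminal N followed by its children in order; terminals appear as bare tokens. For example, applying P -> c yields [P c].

[E [T [F [F [P c]] + [P ( [E [T [F [P c]]]] )]] @ [T [F [P ~ [P c]]]]] ** [E [T [F [P c]]]]]

E
T ** E
F @ T ** E
F + P @ T ** E
P + P @ T ** E
c + P @ T ** E
c + ( E ) @ T ** E
c + ( T ) @ T ** E
c + ( F ) @ T ** E
c + ( P ) @ T ** E
c + ( c ) @ T ** E
c + ( c ) @ F ** E
c + ( c ) @ P ** E
c + ( c ) @ ~ P ** E
c + ( c ) @ ~ c ** E
c + ( c ) @ ~ c ** T
c + ( c ) @ ~ c ** F
c + ( c ) @ ~ c ** P
c + ( c ) @ ~ c ** c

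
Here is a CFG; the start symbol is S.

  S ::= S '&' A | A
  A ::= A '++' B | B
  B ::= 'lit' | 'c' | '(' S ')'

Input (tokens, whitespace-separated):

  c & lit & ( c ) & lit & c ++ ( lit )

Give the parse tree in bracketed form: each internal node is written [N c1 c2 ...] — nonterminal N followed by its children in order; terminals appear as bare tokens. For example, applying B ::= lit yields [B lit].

S
S & A
S & A & A
S & A & A & A
S & A & A & A & A
A & A & A & A & A
B & A & A & A & A
c & A & A & A & A
c & B & A & A & A
c & lit & A & A & A
c & lit & B & A & A
c & lit & ( S ) & A & A
c & lit & ( A ) & A & A
c & lit & ( B ) & A & A
c & lit & ( c ) & A & A
c & lit & ( c ) & B & A
c & lit & ( c ) & lit & A
c & lit & ( c ) & lit & A ++ B
c & lit & ( c ) & lit & B ++ B
c & lit & ( c ) & lit & c ++ B
c & lit & ( c ) & lit & c ++ ( S )
c & lit & ( c ) & lit & c ++ ( A )
c & lit & ( c ) & lit & c ++ ( B )
c & lit & ( c ) & lit & c ++ ( lit )

[S [S [S [S [S [A [B c]]] & [A [B lit]]] & [A [B ( [S [A [B c]]] )]]] & [A [B lit]]] & [A [A [B c]] ++ [B ( [S [A [B lit]]] )]]]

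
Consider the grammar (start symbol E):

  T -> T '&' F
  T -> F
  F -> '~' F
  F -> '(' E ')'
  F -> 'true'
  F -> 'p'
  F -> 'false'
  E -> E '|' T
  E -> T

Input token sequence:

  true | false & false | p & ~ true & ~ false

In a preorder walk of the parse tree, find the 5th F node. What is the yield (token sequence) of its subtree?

[E [E [E [T [F true]]] | [T [T [F false]] & [F false]]] | [T [T [T [F p]] & [F ~ [F true]]] & [F ~ [F false]]]]

~ true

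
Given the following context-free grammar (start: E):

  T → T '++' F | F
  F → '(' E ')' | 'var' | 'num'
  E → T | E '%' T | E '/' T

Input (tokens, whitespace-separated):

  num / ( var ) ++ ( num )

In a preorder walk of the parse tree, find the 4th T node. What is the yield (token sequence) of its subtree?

var

[E [E [T [F num]]] / [T [T [F ( [E [T [F var]]] )]] ++ [F ( [E [T [F num]]] )]]]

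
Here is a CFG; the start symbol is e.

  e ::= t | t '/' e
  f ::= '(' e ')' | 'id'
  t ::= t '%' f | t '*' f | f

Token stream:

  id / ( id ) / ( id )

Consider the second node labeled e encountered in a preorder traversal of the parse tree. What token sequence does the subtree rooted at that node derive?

[e [t [f id]] / [e [t [f ( [e [t [f id]]] )]] / [e [t [f ( [e [t [f id]]] )]]]]]

( id ) / ( id )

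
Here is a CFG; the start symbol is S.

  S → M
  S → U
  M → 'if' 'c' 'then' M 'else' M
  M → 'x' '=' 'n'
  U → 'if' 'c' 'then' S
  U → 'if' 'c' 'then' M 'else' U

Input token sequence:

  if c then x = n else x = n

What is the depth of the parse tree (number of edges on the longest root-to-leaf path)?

[S [M if c then [M x = n] else [M x = n]]]

3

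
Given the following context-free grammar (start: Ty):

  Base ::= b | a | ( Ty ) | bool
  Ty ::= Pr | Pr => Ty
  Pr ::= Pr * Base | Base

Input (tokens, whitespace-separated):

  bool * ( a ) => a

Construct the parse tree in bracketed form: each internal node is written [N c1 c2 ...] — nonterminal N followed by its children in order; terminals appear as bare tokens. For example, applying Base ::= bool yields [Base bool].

[Ty [Pr [Pr [Base bool]] * [Base ( [Ty [Pr [Base a]]] )]] => [Ty [Pr [Base a]]]]

Ty
Pr => Ty
Pr * Base => Ty
Base * Base => Ty
bool * Base => Ty
bool * ( Ty ) => Ty
bool * ( Pr ) => Ty
bool * ( Base ) => Ty
bool * ( a ) => Ty
bool * ( a ) => Pr
bool * ( a ) => Base
bool * ( a ) => a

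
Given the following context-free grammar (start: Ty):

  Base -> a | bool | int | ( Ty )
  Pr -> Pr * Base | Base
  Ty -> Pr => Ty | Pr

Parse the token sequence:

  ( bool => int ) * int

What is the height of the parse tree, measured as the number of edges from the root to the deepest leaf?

[Ty [Pr [Pr [Base ( [Ty [Pr [Base bool]] => [Ty [Pr [Base int]]]] )]] * [Base int]]]

8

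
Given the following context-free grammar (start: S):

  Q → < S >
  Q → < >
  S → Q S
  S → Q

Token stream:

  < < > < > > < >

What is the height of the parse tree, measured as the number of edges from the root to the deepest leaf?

[S [Q < [S [Q < >] [S [Q < >]]] >] [S [Q < >]]]

5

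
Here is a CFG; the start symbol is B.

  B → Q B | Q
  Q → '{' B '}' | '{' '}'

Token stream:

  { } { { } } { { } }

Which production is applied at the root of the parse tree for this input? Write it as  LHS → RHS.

[B [Q { }] [B [Q { [B [Q { }]] }] [B [Q { [B [Q { }]] }]]]]

B → Q B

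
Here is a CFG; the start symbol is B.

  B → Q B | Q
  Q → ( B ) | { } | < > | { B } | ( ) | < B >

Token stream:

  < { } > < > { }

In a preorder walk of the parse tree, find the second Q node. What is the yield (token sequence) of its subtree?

{ }

[B [Q < [B [Q { }]] >] [B [Q < >] [B [Q { }]]]]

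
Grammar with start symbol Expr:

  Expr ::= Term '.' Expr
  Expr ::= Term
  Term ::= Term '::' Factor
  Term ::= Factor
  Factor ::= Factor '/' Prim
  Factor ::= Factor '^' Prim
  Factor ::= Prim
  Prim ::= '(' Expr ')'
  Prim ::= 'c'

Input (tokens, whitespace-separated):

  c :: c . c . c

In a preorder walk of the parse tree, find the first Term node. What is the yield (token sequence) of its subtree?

[Expr [Term [Term [Factor [Prim c]]] :: [Factor [Prim c]]] . [Expr [Term [Factor [Prim c]]] . [Expr [Term [Factor [Prim c]]]]]]

c :: c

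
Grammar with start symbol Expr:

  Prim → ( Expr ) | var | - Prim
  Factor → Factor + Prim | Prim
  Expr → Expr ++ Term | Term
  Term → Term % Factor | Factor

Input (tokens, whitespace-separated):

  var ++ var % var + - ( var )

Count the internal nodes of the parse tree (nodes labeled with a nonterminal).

18

[Expr [Expr [Term [Factor [Prim var]]]] ++ [Term [Term [Factor [Prim var]]] % [Factor [Factor [Prim var]] + [Prim - [Prim ( [Expr [Term [Factor [Prim var]]]] )]]]]]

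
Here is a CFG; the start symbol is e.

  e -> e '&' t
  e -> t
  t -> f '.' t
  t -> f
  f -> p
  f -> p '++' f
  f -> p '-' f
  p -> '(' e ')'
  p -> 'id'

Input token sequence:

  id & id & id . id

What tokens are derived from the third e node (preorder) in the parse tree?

id

[e [e [e [t [f [p id]]]] & [t [f [p id]]]] & [t [f [p id]] . [t [f [p id]]]]]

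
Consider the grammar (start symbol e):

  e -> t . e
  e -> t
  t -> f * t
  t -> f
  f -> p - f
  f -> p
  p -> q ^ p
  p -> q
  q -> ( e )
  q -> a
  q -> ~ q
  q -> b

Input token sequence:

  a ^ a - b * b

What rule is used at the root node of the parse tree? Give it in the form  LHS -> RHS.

e -> t

[e [t [f [p [q a] ^ [p [q a]]] - [f [p [q b]]]] * [t [f [p [q b]]]]]]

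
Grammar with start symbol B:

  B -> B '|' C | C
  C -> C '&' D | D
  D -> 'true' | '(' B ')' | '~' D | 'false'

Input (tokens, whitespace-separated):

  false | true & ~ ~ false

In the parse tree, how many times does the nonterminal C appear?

3

[B [B [C [D false]]] | [C [C [D true]] & [D ~ [D ~ [D false]]]]]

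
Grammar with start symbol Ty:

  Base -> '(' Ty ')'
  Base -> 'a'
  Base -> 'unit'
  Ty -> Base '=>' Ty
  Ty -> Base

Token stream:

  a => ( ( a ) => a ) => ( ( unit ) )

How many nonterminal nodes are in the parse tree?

16

[Ty [Base a] => [Ty [Base ( [Ty [Base ( [Ty [Base a]] )] => [Ty [Base a]]] )] => [Ty [Base ( [Ty [Base ( [Ty [Base unit]] )]] )]]]]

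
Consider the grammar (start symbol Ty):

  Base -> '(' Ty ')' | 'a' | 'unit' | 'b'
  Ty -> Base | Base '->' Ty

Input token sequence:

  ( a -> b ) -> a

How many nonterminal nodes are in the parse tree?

8

[Ty [Base ( [Ty [Base a] -> [Ty [Base b]]] )] -> [Ty [Base a]]]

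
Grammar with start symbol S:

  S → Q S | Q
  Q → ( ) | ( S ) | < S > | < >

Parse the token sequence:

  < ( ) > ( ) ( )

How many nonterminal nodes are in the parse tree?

8

[S [Q < [S [Q ( )]] >] [S [Q ( )] [S [Q ( )]]]]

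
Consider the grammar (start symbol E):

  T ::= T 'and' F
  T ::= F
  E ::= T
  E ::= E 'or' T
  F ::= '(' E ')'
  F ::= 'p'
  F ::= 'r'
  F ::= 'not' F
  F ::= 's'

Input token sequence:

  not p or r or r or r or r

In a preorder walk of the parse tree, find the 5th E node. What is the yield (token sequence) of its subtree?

[E [E [E [E [E [T [F not [F p]]]] or [T [F r]]] or [T [F r]]] or [T [F r]]] or [T [F r]]]

not p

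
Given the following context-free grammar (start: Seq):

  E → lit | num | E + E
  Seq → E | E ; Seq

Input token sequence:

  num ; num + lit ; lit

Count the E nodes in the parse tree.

[Seq [E num] ; [Seq [E [E num] + [E lit]] ; [Seq [E lit]]]]

5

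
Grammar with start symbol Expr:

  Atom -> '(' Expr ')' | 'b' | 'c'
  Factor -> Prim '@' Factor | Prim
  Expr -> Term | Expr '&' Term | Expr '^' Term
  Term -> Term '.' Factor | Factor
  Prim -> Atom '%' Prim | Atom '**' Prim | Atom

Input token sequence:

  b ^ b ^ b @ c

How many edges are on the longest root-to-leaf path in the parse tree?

[Expr [Expr [Expr [Term [Factor [Prim [Atom b]]]]] ^ [Term [Factor [Prim [Atom b]]]]] ^ [Term [Factor [Prim [Atom b]] @ [Factor [Prim [Atom c]]]]]]

7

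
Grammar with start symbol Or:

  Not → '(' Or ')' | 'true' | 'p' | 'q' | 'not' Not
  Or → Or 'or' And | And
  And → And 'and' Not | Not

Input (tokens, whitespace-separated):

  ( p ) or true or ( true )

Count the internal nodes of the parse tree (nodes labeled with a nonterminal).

[Or [Or [Or [And [Not ( [Or [And [Not p]]] )]]] or [And [Not true]]] or [And [Not ( [Or [And [Not true]]] )]]]

15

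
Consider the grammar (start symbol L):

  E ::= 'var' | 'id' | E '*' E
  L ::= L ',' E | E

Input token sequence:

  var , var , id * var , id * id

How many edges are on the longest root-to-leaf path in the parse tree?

5

[L [L [L [L [E var]] , [E var]] , [E [E id] * [E var]]] , [E [E id] * [E id]]]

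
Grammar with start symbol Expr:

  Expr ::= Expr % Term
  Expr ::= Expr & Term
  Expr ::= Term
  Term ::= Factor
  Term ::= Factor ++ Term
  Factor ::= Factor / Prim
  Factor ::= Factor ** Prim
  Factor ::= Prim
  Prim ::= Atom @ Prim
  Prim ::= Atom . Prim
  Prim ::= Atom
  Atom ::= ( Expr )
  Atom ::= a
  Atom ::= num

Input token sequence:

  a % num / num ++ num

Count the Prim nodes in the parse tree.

4

[Expr [Expr [Term [Factor [Prim [Atom a]]]]] % [Term [Factor [Factor [Prim [Atom num]]] / [Prim [Atom num]]] ++ [Term [Factor [Prim [Atom num]]]]]]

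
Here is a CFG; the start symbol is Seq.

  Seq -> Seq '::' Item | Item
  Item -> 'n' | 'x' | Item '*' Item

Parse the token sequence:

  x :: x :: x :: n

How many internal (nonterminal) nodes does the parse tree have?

8

[Seq [Seq [Seq [Seq [Item x]] :: [Item x]] :: [Item x]] :: [Item n]]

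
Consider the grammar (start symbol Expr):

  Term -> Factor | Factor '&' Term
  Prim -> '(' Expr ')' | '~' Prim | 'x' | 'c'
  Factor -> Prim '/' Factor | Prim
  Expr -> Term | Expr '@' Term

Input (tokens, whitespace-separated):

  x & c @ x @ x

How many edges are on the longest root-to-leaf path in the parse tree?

[Expr [Expr [Expr [Term [Factor [Prim x]] & [Term [Factor [Prim c]]]]] @ [Term [Factor [Prim x]]]] @ [Term [Factor [Prim x]]]]

7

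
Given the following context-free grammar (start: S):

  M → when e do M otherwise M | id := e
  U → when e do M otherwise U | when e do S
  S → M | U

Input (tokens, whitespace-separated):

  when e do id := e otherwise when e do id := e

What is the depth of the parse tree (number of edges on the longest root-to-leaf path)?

5

[S [U when e do [M id := e] otherwise [U when e do [S [M id := e]]]]]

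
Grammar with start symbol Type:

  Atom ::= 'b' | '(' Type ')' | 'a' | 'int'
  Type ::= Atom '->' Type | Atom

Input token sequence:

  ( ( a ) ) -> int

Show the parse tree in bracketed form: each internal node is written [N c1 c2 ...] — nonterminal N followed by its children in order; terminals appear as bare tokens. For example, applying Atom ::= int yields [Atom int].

Type
Atom -> Type
( Type ) -> Type
( Atom ) -> Type
( ( Type ) ) -> Type
( ( Atom ) ) -> Type
( ( a ) ) -> Type
( ( a ) ) -> Atom
( ( a ) ) -> int

[Type [Atom ( [Type [Atom ( [Type [Atom a]] )]] )] -> [Type [Atom int]]]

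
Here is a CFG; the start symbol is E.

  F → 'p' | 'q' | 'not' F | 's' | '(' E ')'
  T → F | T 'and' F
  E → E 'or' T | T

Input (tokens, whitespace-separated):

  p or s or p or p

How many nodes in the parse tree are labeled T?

4

[E [E [E [E [T [F p]]] or [T [F s]]] or [T [F p]]] or [T [F p]]]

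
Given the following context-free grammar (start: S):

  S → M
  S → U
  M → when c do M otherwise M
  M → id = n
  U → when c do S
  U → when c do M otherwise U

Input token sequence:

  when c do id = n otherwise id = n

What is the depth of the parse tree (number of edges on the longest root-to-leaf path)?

3

[S [M when c do [M id = n] otherwise [M id = n]]]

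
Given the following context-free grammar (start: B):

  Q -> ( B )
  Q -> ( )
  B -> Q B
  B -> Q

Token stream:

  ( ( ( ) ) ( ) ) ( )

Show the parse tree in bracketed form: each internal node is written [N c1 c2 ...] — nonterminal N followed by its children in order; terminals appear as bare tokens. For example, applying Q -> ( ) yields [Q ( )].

B
Q B
( B ) B
( Q B ) B
( ( B ) B ) B
( ( Q ) B ) B
( ( ( ) ) B ) B
( ( ( ) ) Q ) B
( ( ( ) ) ( ) ) B
( ( ( ) ) ( ) ) Q
( ( ( ) ) ( ) ) ( )

[B [Q ( [B [Q ( [B [Q ( )]] )] [B [Q ( )]]] )] [B [Q ( )]]]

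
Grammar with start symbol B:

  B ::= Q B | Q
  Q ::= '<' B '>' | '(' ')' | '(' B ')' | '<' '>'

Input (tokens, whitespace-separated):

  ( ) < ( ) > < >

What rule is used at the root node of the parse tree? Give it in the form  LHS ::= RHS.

B ::= Q B

[B [Q ( )] [B [Q < [B [Q ( )]] >] [B [Q < >]]]]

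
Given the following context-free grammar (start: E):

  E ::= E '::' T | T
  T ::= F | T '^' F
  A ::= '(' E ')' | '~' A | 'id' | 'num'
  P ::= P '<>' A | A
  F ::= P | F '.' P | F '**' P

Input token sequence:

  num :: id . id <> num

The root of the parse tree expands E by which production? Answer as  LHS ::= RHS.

E ::= E '::' T

[E [E [T [F [P [A num]]]]] :: [T [F [F [P [A id]]] . [P [P [A id]] <> [A num]]]]]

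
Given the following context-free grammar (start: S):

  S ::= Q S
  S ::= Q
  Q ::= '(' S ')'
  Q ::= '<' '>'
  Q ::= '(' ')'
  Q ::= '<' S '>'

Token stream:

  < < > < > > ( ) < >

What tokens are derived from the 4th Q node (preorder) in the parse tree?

[S [Q < [S [Q < >] [S [Q < >]]] >] [S [Q ( )] [S [Q < >]]]]

( )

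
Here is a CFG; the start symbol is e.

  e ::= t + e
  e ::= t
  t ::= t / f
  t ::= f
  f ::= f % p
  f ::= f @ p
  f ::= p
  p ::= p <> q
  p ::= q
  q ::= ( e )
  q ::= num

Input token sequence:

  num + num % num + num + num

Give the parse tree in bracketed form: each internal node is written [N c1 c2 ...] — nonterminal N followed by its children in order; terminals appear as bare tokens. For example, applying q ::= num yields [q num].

e
t + e
f + e
p + e
q + e
num + e
num + t + e
num + f + e
num + f % p + e
num + p % p + e
num + q % p + e
num + num % p + e
num + num % q + e
num + num % num + e
num + num % num + t + e
num + num % num + f + e
num + num % num + p + e
num + num % num + q + e
num + num % num + num + e
num + num % num + num + t
num + num % num + num + f
num + num % num + num + p
num + num % num + num + q
num + num % num + num + num

[e [t [f [p [q num]]]] + [e [t [f [f [p [q num]]] % [p [q num]]]] + [e [t [f [p [q num]]]] + [e [t [f [p [q num]]]]]]]]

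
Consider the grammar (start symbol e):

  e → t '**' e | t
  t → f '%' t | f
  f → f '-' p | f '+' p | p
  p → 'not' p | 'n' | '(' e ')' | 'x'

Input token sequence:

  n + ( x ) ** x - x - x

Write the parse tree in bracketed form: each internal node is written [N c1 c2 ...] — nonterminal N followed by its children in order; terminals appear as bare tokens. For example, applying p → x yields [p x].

[e [t [f [f [p n]] + [p ( [e [t [f [p x]]]] )]]] ** [e [t [f [f [f [p x]] - [p x]] - [p x]]]]]

e
t ** e
f ** e
f + p ** e
p + p ** e
n + p ** e
n + ( e ) ** e
n + ( t ) ** e
n + ( f ) ** e
n + ( p ) ** e
n + ( x ) ** e
n + ( x ) ** t
n + ( x ) ** f
n + ( x ) ** f - p
n + ( x ) ** f - p - p
n + ( x ) ** p - p - p
n + ( x ) ** x - p - p
n + ( x ) ** x - x - p
n + ( x ) ** x - x - x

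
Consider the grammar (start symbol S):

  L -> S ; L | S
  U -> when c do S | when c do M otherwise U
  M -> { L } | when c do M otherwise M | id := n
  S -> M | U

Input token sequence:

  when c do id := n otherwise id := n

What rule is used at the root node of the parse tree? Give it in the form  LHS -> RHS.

[S [M when c do [M id := n] otherwise [M id := n]]]

S -> M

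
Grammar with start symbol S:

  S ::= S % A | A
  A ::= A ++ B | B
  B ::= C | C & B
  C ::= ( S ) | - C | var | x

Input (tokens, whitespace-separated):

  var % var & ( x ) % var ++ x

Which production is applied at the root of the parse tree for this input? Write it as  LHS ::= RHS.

[S [S [S [A [B [C var]]]] % [A [B [C var] & [B [C ( [S [A [B [C x]]]] )]]]]] % [A [A [B [C var]]] ++ [B [C x]]]]

S ::= S % A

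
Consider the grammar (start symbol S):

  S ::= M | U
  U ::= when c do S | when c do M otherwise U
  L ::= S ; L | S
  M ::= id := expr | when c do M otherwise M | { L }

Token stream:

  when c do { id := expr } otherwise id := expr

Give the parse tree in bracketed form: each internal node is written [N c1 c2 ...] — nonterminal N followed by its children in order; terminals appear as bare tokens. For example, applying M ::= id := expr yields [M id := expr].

S
M
when c do M otherwise M
when c do { L } otherwise M
when c do { S } otherwise M
when c do { M } otherwise M
when c do { id := expr } otherwise M
when c do { id := expr } otherwise id := expr

[S [M when c do [M { [L [S [M id := expr]]] }] otherwise [M id := expr]]]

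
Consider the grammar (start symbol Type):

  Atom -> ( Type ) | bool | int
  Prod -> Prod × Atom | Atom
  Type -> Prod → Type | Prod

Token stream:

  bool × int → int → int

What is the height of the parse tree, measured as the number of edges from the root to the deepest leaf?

[Type [Prod [Prod [Atom bool]] × [Atom int]] → [Type [Prod [Atom int]] → [Type [Prod [Atom int]]]]]

5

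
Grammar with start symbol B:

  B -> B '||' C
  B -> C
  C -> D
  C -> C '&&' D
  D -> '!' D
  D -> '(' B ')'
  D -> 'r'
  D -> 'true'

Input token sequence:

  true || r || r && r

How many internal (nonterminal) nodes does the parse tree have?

11

[B [B [B [C [D true]]] || [C [D r]]] || [C [C [D r]] && [D r]]]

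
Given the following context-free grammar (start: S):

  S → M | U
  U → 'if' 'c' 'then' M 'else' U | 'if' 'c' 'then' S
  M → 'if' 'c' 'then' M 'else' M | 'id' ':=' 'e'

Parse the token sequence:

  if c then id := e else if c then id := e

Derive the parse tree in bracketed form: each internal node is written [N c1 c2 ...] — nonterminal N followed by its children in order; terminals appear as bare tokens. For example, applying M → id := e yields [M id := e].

S
U
if c then M else U
if c then id := e else U
if c then id := e else if c then S
if c then id := e else if c then M
if c then id := e else if c then id := e

[S [U if c then [M id := e] else [U if c then [S [M id := e]]]]]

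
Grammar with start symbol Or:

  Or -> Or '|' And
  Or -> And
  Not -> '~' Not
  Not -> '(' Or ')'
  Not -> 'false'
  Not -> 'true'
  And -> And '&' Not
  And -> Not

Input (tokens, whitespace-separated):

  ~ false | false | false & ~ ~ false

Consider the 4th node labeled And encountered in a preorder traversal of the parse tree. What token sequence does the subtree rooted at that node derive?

false

[Or [Or [Or [And [Not ~ [Not false]]]] | [And [Not false]]] | [And [And [Not false]] & [Not ~ [Not ~ [Not false]]]]]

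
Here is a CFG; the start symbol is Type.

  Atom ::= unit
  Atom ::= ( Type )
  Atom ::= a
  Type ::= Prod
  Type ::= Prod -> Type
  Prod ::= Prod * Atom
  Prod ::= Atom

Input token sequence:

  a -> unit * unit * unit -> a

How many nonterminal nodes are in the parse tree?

[Type [Prod [Atom a]] -> [Type [Prod [Prod [Prod [Atom unit]] * [Atom unit]] * [Atom unit]] -> [Type [Prod [Atom a]]]]]

13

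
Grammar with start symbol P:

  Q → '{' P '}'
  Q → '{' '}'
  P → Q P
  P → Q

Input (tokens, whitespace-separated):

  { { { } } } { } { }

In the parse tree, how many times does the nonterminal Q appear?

5

[P [Q { [P [Q { [P [Q { }]] }]] }] [P [Q { }] [P [Q { }]]]]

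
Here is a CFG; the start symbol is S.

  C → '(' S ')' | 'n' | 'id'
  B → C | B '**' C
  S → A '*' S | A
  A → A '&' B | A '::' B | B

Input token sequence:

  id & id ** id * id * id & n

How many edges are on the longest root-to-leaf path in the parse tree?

7

[S [A [A [B [C id]]] & [B [B [C id]] ** [C id]]] * [S [A [B [C id]]] * [S [A [A [B [C id]]] & [B [C n]]]]]]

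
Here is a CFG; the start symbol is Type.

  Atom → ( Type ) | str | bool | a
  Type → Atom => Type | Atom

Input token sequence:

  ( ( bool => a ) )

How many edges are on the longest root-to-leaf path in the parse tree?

[Type [Atom ( [Type [Atom ( [Type [Atom bool] => [Type [Atom a]]] )]] )]]

7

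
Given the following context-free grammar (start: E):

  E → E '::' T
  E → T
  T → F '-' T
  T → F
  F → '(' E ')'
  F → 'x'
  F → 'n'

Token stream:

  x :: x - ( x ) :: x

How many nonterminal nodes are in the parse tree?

14

[E [E [E [T [F x]]] :: [T [F x] - [T [F ( [E [T [F x]]] )]]]] :: [T [F x]]]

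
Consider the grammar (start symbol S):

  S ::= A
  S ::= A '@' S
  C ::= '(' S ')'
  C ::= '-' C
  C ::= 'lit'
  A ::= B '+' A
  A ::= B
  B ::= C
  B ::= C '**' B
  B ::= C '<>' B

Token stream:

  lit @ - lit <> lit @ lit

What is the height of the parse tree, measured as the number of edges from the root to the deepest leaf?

6

[S [A [B [C lit]]] @ [S [A [B [C - [C lit]] <> [B [C lit]]]] @ [S [A [B [C lit]]]]]]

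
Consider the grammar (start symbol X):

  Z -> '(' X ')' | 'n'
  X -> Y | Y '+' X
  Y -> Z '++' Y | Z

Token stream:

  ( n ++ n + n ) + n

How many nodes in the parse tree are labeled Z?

[X [Y [Z ( [X [Y [Z n] ++ [Y [Z n]]] + [X [Y [Z n]]]] )]] + [X [Y [Z n]]]]

5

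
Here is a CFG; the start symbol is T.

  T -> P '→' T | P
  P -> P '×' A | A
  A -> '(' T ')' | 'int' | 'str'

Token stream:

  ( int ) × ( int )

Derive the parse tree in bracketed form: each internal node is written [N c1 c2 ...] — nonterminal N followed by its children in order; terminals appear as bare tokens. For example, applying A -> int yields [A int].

T
P
P × A
A × A
( T ) × A
( P ) × A
( A ) × A
( int ) × A
( int ) × ( T )
( int ) × ( P )
( int ) × ( A )
( int ) × ( int )

[T [P [P [A ( [T [P [A int]]] )]] × [A ( [T [P [A int]]] )]]]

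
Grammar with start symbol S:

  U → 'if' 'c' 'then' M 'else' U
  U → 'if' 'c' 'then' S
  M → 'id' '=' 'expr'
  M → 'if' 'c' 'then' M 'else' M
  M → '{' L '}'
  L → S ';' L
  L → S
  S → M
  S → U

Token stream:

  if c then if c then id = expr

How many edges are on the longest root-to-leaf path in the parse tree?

6

[S [U if c then [S [U if c then [S [M id = expr]]]]]]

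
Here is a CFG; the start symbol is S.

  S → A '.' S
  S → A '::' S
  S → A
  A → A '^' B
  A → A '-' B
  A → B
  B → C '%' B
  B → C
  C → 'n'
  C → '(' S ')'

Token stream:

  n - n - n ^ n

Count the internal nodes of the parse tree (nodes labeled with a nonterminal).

[S [A [A [A [A [B [C n]]] - [B [C n]]] - [B [C n]]] ^ [B [C n]]]]

13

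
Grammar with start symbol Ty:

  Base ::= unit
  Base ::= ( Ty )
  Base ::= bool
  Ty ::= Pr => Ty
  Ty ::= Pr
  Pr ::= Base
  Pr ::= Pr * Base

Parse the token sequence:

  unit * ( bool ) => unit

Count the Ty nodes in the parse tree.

3

[Ty [Pr [Pr [Base unit]] * [Base ( [Ty [Pr [Base bool]]] )]] => [Ty [Pr [Base unit]]]]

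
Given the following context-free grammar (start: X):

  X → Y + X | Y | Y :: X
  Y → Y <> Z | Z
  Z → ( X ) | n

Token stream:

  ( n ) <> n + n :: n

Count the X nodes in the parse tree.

[X [Y [Y [Z ( [X [Y [Z n]]] )]] <> [Z n]] + [X [Y [Z n]] :: [X [Y [Z n]]]]]

4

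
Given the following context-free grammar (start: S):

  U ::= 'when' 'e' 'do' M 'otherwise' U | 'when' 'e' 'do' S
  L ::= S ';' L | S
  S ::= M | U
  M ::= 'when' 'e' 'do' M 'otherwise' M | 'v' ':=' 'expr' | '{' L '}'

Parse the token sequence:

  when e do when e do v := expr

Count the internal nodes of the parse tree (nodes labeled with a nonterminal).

6

[S [U when e do [S [U when e do [S [M v := expr]]]]]]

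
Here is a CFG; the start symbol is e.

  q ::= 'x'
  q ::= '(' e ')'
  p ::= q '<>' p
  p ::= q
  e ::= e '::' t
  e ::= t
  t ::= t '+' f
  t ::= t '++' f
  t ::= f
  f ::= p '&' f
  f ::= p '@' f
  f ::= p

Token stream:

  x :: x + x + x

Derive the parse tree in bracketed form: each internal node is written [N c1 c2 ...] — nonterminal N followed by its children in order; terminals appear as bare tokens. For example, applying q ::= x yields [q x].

e
e :: t
t :: t
f :: t
p :: t
q :: t
x :: t
x :: t + f
x :: t + f + f
x :: f + f + f
x :: p + f + f
x :: q + f + f
x :: x + f + f
x :: x + p + f
x :: x + q + f
x :: x + x + f
x :: x + x + p
x :: x + x + q
x :: x + x + x

[e [e [t [f [p [q x]]]]] :: [t [t [t [f [p [q x]]]] + [f [p [q x]]]] + [f [p [q x]]]]]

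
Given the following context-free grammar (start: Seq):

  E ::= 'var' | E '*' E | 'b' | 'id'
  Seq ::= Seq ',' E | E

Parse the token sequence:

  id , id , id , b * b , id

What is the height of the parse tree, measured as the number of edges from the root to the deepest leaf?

6

[Seq [Seq [Seq [Seq [Seq [E id]] , [E id]] , [E id]] , [E [E b] * [E b]]] , [E id]]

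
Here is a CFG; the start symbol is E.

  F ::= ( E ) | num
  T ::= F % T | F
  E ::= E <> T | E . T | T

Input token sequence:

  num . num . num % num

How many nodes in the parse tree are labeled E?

3

[E [E [E [T [F num]]] . [T [F num]]] . [T [F num] % [T [F num]]]]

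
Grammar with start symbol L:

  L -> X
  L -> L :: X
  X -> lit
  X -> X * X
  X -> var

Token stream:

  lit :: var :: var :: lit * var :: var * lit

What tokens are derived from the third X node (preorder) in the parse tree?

var

[L [L [L [L [L [X lit]] :: [X var]] :: [X var]] :: [X [X lit] * [X var]]] :: [X [X var] * [X lit]]]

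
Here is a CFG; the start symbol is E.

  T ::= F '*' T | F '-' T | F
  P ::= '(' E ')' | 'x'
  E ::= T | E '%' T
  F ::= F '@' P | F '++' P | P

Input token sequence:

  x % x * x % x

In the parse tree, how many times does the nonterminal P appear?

[E [E [E [T [F [P x]]]] % [T [F [P x]] * [T [F [P x]]]]] % [T [F [P x]]]]

4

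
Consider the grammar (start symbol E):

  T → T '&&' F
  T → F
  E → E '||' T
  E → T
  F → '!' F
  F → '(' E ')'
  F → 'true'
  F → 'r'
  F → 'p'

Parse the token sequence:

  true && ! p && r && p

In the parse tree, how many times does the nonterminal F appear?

[E [T [T [T [T [F true]] && [F ! [F p]]] && [F r]] && [F p]]]

5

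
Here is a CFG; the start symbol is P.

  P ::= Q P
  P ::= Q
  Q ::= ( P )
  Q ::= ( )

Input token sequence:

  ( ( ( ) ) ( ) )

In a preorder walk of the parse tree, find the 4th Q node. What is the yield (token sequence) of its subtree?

[P [Q ( [P [Q ( [P [Q ( )]] )] [P [Q ( )]]] )]]

( )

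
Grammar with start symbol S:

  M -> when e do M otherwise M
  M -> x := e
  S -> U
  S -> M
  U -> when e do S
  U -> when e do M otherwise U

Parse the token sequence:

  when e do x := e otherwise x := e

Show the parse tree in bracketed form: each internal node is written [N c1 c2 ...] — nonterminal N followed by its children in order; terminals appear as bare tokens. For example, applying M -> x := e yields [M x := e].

S
M
when e do M otherwise M
when e do x := e otherwise M
when e do x := e otherwise x := e

[S [M when e do [M x := e] otherwise [M x := e]]]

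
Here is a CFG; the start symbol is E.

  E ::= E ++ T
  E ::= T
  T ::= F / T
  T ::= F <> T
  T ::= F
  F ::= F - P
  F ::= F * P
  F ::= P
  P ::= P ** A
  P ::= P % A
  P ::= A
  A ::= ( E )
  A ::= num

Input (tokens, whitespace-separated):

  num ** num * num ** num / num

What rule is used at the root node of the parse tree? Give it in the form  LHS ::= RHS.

E ::= T

[E [T [F [F [P [P [A num]] ** [A num]]] * [P [P [A num]] ** [A num]]] / [T [F [P [A num]]]]]]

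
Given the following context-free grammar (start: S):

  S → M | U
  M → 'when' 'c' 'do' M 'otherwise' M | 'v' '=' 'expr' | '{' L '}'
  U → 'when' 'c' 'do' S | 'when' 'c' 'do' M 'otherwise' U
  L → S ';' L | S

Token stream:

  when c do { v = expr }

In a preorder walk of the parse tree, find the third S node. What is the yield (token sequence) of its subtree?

v = expr

[S [U when c do [S [M { [L [S [M v = expr]]] }]]]]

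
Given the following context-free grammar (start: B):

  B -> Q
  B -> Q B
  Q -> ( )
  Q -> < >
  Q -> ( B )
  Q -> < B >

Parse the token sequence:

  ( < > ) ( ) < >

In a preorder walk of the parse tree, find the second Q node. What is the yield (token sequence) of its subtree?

[B [Q ( [B [Q < >]] )] [B [Q ( )] [B [Q < >]]]]

< >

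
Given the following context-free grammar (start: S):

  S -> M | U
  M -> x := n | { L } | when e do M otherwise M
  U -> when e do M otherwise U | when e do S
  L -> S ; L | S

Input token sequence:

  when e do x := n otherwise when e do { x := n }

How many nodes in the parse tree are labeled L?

1

[S [U when e do [M x := n] otherwise [U when e do [S [M { [L [S [M x := n]]] }]]]]]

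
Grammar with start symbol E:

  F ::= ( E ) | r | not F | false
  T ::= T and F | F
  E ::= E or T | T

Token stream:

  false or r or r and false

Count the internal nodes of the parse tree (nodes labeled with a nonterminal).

11

[E [E [E [T [F false]]] or [T [F r]]] or [T [T [F r]] and [F false]]]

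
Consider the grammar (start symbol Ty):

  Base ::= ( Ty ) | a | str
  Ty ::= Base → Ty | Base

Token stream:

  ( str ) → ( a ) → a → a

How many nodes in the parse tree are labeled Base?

[Ty [Base ( [Ty [Base str]] )] → [Ty [Base ( [Ty [Base a]] )] → [Ty [Base a] → [Ty [Base a]]]]]

6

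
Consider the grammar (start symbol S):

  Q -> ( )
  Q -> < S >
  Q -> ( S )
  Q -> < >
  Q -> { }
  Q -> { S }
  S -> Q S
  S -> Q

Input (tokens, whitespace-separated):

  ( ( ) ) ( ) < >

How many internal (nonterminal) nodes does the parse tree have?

[S [Q ( [S [Q ( )]] )] [S [Q ( )] [S [Q < >]]]]

8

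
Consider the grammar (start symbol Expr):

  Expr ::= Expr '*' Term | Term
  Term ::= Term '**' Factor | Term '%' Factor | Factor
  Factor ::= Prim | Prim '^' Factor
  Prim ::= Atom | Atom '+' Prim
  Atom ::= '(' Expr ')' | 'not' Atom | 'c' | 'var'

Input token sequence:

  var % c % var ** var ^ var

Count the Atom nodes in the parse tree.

[Expr [Term [Term [Term [Term [Factor [Prim [Atom var]]]] % [Factor [Prim [Atom c]]]] % [Factor [Prim [Atom var]]]] ** [Factor [Prim [Atom var]] ^ [Factor [Prim [Atom var]]]]]]

5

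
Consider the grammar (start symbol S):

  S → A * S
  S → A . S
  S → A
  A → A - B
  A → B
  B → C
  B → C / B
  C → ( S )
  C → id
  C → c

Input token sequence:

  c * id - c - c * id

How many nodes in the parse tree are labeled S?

[S [A [B [C c]]] * [S [A [A [A [B [C id]]] - [B [C c]]] - [B [C c]]] * [S [A [B [C id]]]]]]

3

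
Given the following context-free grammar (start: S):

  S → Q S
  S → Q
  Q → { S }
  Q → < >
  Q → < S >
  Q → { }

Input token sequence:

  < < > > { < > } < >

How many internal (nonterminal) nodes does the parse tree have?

10

[S [Q < [S [Q < >]] >] [S [Q { [S [Q < >]] }] [S [Q < >]]]]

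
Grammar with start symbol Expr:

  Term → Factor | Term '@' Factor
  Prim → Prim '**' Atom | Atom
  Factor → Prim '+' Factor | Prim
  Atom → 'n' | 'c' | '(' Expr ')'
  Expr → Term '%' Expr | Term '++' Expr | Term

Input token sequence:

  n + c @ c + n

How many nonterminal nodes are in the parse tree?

15

[Expr [Term [Term [Factor [Prim [Atom n]] + [Factor [Prim [Atom c]]]]] @ [Factor [Prim [Atom c]] + [Factor [Prim [Atom n]]]]]]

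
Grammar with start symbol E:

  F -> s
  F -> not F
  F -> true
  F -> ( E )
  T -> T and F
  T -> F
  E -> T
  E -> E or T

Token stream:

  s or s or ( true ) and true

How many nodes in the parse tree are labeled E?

4

[E [E [E [T [F s]]] or [T [F s]]] or [T [T [F ( [E [T [F true]]] )]] and [F true]]]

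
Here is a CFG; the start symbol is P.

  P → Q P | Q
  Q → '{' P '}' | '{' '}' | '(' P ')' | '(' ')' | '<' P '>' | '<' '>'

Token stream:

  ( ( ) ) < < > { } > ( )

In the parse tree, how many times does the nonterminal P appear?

6

[P [Q ( [P [Q ( )]] )] [P [Q < [P [Q < >] [P [Q { }]]] >] [P [Q ( )]]]]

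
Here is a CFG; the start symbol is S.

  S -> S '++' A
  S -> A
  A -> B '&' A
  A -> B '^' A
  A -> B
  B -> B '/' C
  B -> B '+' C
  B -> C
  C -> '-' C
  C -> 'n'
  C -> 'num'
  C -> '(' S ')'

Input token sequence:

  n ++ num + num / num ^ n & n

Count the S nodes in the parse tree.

2

[S [S [A [B [C n]]]] ++ [A [B [B [B [C num]] + [C num]] / [C num]] ^ [A [B [C n]] & [A [B [C n]]]]]]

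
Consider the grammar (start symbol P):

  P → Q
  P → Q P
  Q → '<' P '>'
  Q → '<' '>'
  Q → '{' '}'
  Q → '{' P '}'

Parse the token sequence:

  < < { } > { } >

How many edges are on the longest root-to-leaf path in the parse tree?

[P [Q < [P [Q < [P [Q { }]] >] [P [Q { }]]] >]]

6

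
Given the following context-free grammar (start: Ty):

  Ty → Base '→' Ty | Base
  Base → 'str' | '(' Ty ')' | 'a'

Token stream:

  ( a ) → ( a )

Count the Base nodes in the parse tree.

[Ty [Base ( [Ty [Base a]] )] → [Ty [Base ( [Ty [Base a]] )]]]

4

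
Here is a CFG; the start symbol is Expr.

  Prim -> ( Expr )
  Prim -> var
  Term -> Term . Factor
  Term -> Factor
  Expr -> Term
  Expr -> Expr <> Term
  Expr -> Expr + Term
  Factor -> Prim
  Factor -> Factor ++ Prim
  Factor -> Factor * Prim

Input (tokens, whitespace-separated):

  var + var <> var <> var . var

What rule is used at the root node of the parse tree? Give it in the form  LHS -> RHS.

Expr -> Expr <> Term

[Expr [Expr [Expr [Expr [Term [Factor [Prim var]]]] + [Term [Factor [Prim var]]]] <> [Term [Factor [Prim var]]]] <> [Term [Term [Factor [Prim var]]] . [Factor [Prim var]]]]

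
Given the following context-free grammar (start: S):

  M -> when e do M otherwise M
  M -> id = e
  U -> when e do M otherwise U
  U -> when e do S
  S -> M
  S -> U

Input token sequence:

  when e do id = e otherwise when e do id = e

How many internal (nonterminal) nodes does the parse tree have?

6

[S [U when e do [M id = e] otherwise [U when e do [S [M id = e]]]]]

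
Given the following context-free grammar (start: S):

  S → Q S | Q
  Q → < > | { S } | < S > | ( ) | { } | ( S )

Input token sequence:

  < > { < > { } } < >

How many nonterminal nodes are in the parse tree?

10

[S [Q < >] [S [Q { [S [Q < >] [S [Q { }]]] }] [S [Q < >]]]]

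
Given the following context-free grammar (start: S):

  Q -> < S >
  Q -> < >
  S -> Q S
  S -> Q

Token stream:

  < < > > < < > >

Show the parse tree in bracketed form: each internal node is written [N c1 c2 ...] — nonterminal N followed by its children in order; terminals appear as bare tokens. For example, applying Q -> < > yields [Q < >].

S
Q S
< S > S
< Q > S
< < > > S
< < > > Q
< < > > < S >
< < > > < Q >
< < > > < < > >

[S [Q < [S [Q < >]] >] [S [Q < [S [Q < >]] >]]]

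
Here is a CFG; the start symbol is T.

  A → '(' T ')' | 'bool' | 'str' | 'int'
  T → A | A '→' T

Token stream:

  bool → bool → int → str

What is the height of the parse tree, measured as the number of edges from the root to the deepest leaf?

[T [A bool] → [T [A bool] → [T [A int] → [T [A str]]]]]

5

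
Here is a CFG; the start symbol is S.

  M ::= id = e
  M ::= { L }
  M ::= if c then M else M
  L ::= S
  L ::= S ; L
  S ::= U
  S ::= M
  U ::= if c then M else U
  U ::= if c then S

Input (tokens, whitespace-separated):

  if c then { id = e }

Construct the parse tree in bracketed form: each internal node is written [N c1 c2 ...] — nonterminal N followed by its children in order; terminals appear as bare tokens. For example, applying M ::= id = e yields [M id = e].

S
U
if c then S
if c then M
if c then { L }
if c then { S }
if c then { M }
if c then { id = e }

[S [U if c then [S [M { [L [S [M id = e]]] }]]]]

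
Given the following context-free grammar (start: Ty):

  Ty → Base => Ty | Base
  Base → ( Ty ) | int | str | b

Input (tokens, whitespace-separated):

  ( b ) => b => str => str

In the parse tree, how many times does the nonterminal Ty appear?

[Ty [Base ( [Ty [Base b]] )] => [Ty [Base b] => [Ty [Base str] => [Ty [Base str]]]]]

5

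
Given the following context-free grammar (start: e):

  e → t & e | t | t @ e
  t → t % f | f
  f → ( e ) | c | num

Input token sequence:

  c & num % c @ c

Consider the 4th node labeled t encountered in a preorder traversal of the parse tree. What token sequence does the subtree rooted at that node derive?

c

[e [t [f c]] & [e [t [t [f num]] % [f c]] @ [e [t [f c]]]]]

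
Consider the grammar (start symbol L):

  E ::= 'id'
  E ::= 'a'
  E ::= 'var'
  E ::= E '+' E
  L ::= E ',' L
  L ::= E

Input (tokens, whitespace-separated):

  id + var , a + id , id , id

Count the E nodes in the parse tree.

[L [E [E id] + [E var]] , [L [E [E a] + [E id]] , [L [E id] , [L [E id]]]]]

8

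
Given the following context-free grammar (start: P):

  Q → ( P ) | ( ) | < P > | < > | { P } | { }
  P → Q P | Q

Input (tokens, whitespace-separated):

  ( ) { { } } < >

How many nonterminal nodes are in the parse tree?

8

[P [Q ( )] [P [Q { [P [Q { }]] }] [P [Q < >]]]]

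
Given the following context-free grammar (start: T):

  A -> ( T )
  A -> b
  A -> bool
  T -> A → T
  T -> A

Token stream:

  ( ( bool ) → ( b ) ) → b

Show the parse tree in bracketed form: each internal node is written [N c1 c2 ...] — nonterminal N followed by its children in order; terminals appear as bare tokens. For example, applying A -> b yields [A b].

[T [A ( [T [A ( [T [A bool]] )] → [T [A ( [T [A b]] )]]] )] → [T [A b]]]

T
A → T
( T ) → T
( A → T ) → T
( ( T ) → T ) → T
( ( A ) → T ) → T
( ( bool ) → T ) → T
( ( bool ) → A ) → T
( ( bool ) → ( T ) ) → T
( ( bool ) → ( A ) ) → T
( ( bool ) → ( b ) ) → T
( ( bool ) → ( b ) ) → A
( ( bool ) → ( b ) ) → b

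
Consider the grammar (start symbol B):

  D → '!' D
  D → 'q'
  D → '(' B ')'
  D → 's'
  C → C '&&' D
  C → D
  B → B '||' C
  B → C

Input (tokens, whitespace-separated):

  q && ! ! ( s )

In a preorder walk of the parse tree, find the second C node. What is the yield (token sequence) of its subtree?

q

[B [C [C [D q]] && [D ! [D ! [D ( [B [C [D s]]] )]]]]]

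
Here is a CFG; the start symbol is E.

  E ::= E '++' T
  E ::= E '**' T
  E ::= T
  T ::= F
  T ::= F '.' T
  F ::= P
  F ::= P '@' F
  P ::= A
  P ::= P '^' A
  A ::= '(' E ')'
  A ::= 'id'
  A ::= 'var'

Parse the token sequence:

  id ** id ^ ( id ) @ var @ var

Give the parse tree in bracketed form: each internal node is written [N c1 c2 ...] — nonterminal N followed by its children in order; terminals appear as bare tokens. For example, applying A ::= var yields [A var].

E
E ** T
T ** T
F ** T
P ** T
A ** T
id ** T
id ** F
id ** P @ F
id ** P ^ A @ F
id ** A ^ A @ F
id ** id ^ A @ F
id ** id ^ ( E ) @ F
id ** id ^ ( T ) @ F
id ** id ^ ( F ) @ F
id ** id ^ ( P ) @ F
id ** id ^ ( A ) @ F
id ** id ^ ( id ) @ F
id ** id ^ ( id ) @ P @ F
id ** id ^ ( id ) @ A @ F
id ** id ^ ( id ) @ var @ F
id ** id ^ ( id ) @ var @ P
id ** id ^ ( id ) @ var @ A
id ** id ^ ( id ) @ var @ var

[E [E [T [F [P [A id]]]]] ** [T [F [P [P [A id]] ^ [A ( [E [T [F [P [A id]]]]] )]] @ [F [P [A var]] @ [F [P [A var]]]]]]]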